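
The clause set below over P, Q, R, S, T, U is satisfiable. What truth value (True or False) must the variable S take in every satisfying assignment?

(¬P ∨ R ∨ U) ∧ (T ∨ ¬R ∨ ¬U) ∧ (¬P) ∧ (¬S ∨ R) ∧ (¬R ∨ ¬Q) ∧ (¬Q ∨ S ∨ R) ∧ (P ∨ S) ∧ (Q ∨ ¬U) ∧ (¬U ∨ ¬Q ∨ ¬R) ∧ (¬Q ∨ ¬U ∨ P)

True

Suppose S = False.
(¬P) alone gives P = False.
Now (P) is unsatisfied and unit — conflict.
So every satisfying assignment has S = True.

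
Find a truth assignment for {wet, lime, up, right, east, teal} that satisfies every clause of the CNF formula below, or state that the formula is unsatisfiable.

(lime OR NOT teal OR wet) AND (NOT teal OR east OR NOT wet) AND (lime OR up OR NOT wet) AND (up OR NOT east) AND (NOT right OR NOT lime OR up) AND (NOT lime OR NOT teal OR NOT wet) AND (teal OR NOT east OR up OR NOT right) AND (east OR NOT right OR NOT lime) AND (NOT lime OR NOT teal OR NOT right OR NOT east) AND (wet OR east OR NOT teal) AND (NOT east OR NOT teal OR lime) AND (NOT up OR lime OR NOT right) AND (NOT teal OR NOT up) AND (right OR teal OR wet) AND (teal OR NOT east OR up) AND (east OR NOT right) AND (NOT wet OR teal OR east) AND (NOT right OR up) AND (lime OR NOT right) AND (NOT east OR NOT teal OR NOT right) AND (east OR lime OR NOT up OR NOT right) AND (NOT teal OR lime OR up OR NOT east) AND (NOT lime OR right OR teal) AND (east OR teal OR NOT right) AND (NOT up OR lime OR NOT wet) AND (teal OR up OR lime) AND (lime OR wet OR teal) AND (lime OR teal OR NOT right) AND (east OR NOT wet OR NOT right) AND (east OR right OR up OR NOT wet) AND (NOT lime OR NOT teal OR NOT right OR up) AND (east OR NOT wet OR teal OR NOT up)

Try up = true.
The clause (NOT teal) is unit, so teal = false.
Try lime = true.
The clause (right) is unit, so right = true.
The clause (east) is unit, so east = true.
No clause remains; wet is free.

wet=false; lime=true; up=true; right=true; east=true; teal=false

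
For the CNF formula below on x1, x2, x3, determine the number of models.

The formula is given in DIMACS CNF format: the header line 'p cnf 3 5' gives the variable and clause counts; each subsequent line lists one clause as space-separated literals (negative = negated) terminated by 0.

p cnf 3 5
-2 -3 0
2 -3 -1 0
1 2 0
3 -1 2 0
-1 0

There are 2^3 = 8 truth assignments over (x1, x2, x3).
Check each against the 5 clauses (columns in the order x1, x2, x3):
  F F F  ✗ fails (x1 ∨ x2)
  F F T  ✗ fails (x1 ∨ x2)
  F T F  ✓ satisfies all
  F T T  ✗ fails (¬x2 ∨ ¬x3)
  T F F  ✗ fails (x3 ∨ ¬x1 ∨ x2)
  T F T  ✗ fails (x2 ∨ ¬x3 ∨ ¬x1)
  T T F  ✗ fails (¬x1)
  T T T  ✗ fails (¬x2 ∨ ¬x3)
1 of the 8 rows is a model.

1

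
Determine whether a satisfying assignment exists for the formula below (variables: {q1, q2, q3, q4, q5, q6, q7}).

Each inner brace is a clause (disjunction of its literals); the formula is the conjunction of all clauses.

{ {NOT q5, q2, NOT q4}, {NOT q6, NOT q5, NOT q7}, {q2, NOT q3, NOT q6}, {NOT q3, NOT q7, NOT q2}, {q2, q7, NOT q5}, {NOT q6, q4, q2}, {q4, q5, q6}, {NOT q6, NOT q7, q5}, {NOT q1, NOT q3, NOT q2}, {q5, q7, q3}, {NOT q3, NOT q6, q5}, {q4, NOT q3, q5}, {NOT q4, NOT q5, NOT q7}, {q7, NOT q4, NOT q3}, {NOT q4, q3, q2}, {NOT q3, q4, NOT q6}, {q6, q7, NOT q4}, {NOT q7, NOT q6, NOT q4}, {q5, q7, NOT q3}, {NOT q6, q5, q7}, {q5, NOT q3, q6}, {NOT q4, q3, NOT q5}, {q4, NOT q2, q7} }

Satisfiable

Case q5 = false:
Case q4 = true:
Case q6 = false:
From the singleton clause (q7), q7 = true.
From the singleton clause (NOT q3), q3 = false.
From the singleton clause (q2), q2 = true.
All clauses hold; q1 can take either value.
A satisfying assignment: q1=true; q2=true; q3=false; q4=true; q5=false; q6=false; q7=true.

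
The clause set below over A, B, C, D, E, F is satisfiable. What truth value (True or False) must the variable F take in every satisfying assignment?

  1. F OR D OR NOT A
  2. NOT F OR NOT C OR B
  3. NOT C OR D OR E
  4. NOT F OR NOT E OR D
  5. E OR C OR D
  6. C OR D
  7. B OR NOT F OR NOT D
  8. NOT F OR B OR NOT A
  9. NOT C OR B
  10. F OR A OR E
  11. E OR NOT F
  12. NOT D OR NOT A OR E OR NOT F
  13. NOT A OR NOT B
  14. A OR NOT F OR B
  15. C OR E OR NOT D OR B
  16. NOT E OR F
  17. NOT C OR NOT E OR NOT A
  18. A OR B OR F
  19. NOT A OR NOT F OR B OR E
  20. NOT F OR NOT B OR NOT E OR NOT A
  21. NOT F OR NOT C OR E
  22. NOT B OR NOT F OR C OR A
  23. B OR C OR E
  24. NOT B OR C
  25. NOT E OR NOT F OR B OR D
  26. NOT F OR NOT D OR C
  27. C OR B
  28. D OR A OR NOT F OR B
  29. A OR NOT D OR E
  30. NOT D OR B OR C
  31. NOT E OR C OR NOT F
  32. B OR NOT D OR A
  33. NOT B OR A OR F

True

Suppose F = false.
The clause (NOT E) is unit, so E = false.
The clause (A) is unit, so A = true.
The clause (D) is unit, so D = true.
The clause (NOT B) is unit, so B = false.
The clause (NOT C) is unit, so C = false.
Now (C) is unsatisfied and unit — conflict.
So every satisfying assignment has F = True.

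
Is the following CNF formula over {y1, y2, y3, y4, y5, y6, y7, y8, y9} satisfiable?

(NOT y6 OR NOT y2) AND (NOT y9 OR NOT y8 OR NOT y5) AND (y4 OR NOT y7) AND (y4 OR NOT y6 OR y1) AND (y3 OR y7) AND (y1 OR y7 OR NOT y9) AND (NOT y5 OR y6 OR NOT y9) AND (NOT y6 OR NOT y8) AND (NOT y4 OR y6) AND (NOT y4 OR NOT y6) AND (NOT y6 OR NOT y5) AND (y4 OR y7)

Unsatisfiable

Case y6 = false:
Unit clause (NOT y4) forces y4 = false.
Unit clause (NOT y7) forces y7 = false.
Now (y7) is unsatisfied and unit — conflict.
So y6 must be the other value — set y6 = true.
Unit clause (NOT y2) forces y2 = false.
Unit clause (NOT y8) forces y8 = false.
Unit clause (NOT y4) forces y4 = false.
Unit clause (NOT y7) forces y7 = false.
Now (y7) is unsatisfied and unit — conflict.
Neither y6 = true nor y6 = false works.
No assignment satisfies every clause.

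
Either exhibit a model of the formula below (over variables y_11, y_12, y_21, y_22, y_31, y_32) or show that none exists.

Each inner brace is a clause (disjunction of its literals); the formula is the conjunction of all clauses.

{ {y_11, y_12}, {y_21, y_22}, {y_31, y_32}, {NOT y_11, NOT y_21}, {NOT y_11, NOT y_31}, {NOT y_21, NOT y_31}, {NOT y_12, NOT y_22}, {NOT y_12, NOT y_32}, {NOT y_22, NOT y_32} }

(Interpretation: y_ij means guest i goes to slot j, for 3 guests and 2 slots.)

Suppose y_11 = true.
The clause (NOT y_21) is unit, so y_21 = false.
The clause (y_22) is unit, so y_22 = true.
The clause (NOT y_31) is unit, so y_31 = false.
The clause (y_32) is unit, so y_32 = true.
That conflicts with the unit clause (NOT y_32).
Backtrack on y_11: now try y_11 = false.
The clause (y_12) is unit, so y_12 = true.
The clause (NOT y_22) is unit, so y_22 = false.
The clause (y_21) is unit, so y_21 = true.
The clause (NOT y_31) is unit, so y_31 = false.
The clause (y_32) is unit, so y_32 = true.
That conflicts with the unit clause (NOT y_32).
Neither y_11 = true nor y_11 = false works.

UNSATISFIABLE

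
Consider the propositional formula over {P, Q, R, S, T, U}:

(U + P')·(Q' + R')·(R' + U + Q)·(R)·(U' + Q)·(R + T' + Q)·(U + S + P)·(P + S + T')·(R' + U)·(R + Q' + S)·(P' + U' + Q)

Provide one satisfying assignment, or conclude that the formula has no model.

(R) alone gives R = 1.
(Q') alone gives Q = 0.
(U) alone gives U = 1.
Now (U') is unsatisfied and unit — conflict.

UNSATISFIABLE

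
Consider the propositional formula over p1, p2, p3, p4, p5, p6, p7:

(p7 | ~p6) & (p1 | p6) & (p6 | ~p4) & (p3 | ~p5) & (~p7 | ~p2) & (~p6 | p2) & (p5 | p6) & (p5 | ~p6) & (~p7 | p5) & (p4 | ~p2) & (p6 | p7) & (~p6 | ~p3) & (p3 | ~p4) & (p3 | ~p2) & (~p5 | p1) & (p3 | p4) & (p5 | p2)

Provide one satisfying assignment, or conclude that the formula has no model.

Suppose p7 = 1.
The clause (~p2) is unit, so p2 = 0.
The clause (~p6) is unit, so p6 = 0.
The clause (p1) is unit, so p1 = 1.
The clause (~p4) is unit, so p4 = 0.
The clause (p5) is unit, so p5 = 1.
The clause (p3) is unit, so p3 = 1.
Every clause now holds.

p1=1; p2=0; p3=1; p4=0; p5=1; p6=0; p7=1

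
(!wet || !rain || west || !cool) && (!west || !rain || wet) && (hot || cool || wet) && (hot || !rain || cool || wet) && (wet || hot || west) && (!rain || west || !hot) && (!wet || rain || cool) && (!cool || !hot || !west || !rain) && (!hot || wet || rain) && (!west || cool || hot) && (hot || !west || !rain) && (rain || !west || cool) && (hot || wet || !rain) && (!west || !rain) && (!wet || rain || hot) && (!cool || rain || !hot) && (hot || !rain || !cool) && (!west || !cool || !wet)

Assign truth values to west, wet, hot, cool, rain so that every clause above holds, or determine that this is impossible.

west=true; wet=false; hot=false; cool=true; rain=false

Suppose west = true.
From the singleton clause (!rain), rain = false.
From the singleton clause (cool), cool = true.
From the singleton clause (!hot), hot = false.
From the singleton clause (!wet), wet = false.
All clauses are satisfied.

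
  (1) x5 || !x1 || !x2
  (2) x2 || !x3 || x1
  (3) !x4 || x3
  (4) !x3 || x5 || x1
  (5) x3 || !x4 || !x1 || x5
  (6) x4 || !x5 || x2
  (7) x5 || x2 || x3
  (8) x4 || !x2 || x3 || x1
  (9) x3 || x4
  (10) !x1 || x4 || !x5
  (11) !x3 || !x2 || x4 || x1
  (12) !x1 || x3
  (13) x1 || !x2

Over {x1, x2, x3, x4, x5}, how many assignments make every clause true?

4

There are 2^5 = 32 truth assignments over (x1, x2, x3, x4, x5).
Split on x4. With x4 = true, the clauses containing x4 are satisfied and !x4 drops from the rest; 3 of the 2^4 = 16 assignments to the other variables satisfy what remains.
With x4 = false, by the same count on the reduced clause set, 1 assignment works.
(One model: x1=T, x2=F, x3=T, x4=F, x5=F.)
Total: 3 + 1 = 4.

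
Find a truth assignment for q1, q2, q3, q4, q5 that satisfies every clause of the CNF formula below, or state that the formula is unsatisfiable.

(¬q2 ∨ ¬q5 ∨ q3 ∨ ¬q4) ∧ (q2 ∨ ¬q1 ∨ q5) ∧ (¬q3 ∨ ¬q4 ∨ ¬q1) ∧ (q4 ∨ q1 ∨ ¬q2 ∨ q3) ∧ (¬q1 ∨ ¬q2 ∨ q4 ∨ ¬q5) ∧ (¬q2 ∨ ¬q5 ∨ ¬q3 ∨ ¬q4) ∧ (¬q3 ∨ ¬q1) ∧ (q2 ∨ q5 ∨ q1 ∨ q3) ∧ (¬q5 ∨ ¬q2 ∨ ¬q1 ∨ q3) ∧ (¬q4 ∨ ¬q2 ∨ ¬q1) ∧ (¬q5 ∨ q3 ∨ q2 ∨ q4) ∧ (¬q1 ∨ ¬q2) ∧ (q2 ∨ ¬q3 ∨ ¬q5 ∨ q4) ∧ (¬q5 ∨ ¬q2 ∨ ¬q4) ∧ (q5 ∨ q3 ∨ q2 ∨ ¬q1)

Branch on q3: set q3 = True.
(¬q1) alone gives q1 = False.
Branch on q2: set q2 = True.
Branch on q5: set q5 = False.
Every clause is now satisfied; q4 is unconstrained.

q1 ↦ False, q2 ↦ True, q3 ↦ True, q4 ↦ True, q5 ↦ False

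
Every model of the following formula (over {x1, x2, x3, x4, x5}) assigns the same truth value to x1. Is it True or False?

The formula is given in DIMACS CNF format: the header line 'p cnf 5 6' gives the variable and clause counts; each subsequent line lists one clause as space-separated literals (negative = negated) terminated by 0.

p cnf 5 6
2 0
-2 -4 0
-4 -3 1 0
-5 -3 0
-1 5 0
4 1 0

True

Suppose x1 = False.
The clause (x2) is unit, so x2 = True.
The clause (¬x4) is unit, so x4 = False.
But (x4) is also a unit clause — contradiction.
So every satisfying assignment has x1 = True.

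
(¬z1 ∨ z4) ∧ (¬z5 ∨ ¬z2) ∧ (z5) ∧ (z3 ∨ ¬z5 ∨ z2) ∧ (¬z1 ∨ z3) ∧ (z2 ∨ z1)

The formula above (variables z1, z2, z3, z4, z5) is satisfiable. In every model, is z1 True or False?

Suppose z1 = False.
(z5) alone gives z5 = True.
(¬z2) alone gives z2 = False.
That conflicts with the unit clause (z2).
So every satisfying assignment has z1 = True.

True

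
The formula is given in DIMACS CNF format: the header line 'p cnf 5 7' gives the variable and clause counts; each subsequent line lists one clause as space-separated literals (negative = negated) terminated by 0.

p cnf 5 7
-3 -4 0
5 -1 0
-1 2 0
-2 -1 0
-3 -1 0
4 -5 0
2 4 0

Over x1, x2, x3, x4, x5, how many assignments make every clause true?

6

There are 2^5 = 32 truth assignments over (x1, x2, x3, x4, x5).
Split on x4. With x4 = True, the clauses containing x4 are satisfied and ¬x4 drops from the rest; 4 of the 2^4 = 16 assignments to the other variables satisfy what remains.
With x4 = False, by the same count on the reduced clause set, 2 assignments work.
(One model: x1=F, x2=F, x3=F, x4=T, x5=F.)
Total: 4 + 2 = 6.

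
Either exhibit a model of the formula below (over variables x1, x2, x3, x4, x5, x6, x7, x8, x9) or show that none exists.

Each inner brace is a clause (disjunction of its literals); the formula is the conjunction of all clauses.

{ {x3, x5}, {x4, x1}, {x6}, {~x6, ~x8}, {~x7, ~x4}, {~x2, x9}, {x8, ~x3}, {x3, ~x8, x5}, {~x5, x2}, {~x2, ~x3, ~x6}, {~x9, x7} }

From the singleton clause (x6), x6 = 1.
From the singleton clause (~x8), x8 = 0.
From the singleton clause (~x3), x3 = 0.
From the singleton clause (x5), x5 = 1.
From the singleton clause (x2), x2 = 1.
From the singleton clause (x9), x9 = 1.
From the singleton clause (x7), x7 = 1.
From the singleton clause (~x4), x4 = 0.
From the singleton clause (x1), x1 = 1.
This assignment satisfies each clause.

x1 ↦ 1, x2 ↦ 1, x3 ↦ 0, x4 ↦ 0, x5 ↦ 1, x6 ↦ 1, x7 ↦ 1, x8 ↦ 0, x9 ↦ 1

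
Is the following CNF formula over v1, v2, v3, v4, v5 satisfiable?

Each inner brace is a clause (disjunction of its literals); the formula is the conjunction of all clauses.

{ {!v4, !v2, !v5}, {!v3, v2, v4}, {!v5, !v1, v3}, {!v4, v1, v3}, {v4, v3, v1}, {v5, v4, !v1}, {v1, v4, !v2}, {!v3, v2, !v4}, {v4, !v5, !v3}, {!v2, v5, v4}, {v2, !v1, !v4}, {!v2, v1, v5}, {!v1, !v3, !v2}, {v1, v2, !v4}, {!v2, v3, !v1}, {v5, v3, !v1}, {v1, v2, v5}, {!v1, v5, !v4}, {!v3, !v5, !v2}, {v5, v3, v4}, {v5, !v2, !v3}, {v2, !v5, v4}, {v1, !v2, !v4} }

No, unsatisfiable

Branch on v4: set v4 = false.
Branch on v3: set v3 = false.
From the singleton clause (v1), v1 = true.
From the singleton clause (!v5), v5 = false.
That conflicts with the unit clause (v5).
Backtrack on v3: now try v3 = true.
From the singleton clause (v2), v2 = true.
From the singleton clause (v1), v1 = true.
That conflicts with the unit clause (!v1).
Both values of v3 lead to a conflict.
Backtrack on v4: now try v4 = true.
Branch on v2: set v2 = false.
From the singleton clause (!v3), v3 = false.
From the singleton clause (v1), v1 = true.
That conflicts with the unit clause (!v1).
Backtrack on v2: now try v2 = true.
From the singleton clause (!v5), v5 = false.
From the singleton clause (v1), v1 = true.
That conflicts with the unit clause (!v1).
Both values of v2 lead to a conflict.
Both values of v4 lead to a conflict.
No assignment satisfies every clause.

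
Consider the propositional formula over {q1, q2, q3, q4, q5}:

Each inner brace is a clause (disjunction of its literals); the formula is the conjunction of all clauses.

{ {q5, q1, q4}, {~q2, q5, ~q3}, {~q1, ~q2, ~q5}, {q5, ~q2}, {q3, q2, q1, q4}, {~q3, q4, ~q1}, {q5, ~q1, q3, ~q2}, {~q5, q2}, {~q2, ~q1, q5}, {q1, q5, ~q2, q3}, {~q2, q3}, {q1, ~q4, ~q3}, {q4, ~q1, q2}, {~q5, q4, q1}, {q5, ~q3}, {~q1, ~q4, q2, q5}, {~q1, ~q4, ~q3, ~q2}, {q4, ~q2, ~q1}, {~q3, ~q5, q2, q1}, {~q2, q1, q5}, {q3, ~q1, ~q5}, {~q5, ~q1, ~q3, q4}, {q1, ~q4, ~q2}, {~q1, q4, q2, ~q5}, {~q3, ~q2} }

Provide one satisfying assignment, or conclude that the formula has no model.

Branch on q5: set q5 = 0.
Unit clause (~q2) forces q2 = 0.
Unit clause (~q3) forces q3 = 0.
Branch on q1: set q1 = 0.
Unit clause (q4) forces q4 = 1.
Every clause now holds.

q1: 0; q2: 0; q3: 0; q4: 1; q5: 0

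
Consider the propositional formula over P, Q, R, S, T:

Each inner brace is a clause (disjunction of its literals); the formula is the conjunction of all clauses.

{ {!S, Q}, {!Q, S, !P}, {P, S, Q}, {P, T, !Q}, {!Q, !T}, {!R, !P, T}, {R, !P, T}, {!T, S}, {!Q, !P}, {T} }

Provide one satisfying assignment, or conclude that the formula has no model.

(T) alone gives T = true.
(!Q) alone gives Q = false.
(!S) alone gives S = false.
But (S) is also a unit clause — contradiction.

UNSATISFIABLE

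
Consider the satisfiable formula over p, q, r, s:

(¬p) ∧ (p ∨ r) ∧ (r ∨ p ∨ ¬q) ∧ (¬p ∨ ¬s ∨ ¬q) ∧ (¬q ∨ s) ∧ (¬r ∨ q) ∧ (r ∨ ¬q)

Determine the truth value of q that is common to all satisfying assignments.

True

Suppose q = False.
(¬p) alone gives p = False.
(r) alone gives r = True.
Now (¬r) is unsatisfied and unit — conflict.
So every satisfying assignment has q = True.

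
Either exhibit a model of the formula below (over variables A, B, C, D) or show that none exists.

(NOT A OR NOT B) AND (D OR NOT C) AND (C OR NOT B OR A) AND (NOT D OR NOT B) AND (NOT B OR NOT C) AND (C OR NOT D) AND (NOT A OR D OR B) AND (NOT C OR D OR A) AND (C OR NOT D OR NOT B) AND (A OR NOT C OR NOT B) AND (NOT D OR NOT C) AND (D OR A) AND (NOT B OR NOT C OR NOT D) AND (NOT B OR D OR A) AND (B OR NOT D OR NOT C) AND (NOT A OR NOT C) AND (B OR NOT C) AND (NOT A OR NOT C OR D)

UNSATISFIABLE

Suppose A = false.
(D) alone gives D = true.
(NOT B) alone gives B = false.
(C) alone gives C = true.
But (NOT C) is also a unit clause — contradiction.
That branch fails; take A = true instead.
(NOT B) alone gives B = false.
(D) alone gives D = true.
(C) alone gives C = true.
But (NOT C) is also a unit clause — contradiction.
Neither A = true nor A = false works.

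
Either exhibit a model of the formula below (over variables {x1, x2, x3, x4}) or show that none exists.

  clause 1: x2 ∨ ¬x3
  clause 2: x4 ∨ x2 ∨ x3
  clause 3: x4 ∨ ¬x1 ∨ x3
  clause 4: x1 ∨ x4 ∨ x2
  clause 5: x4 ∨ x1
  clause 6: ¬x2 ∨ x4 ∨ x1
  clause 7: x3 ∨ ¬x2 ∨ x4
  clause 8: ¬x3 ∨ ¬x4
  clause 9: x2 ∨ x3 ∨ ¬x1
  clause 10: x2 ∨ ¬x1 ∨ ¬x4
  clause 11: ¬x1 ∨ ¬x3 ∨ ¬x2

x1=False,  x2=False,  x3=False,  x4=True

Branch on x2: set x2 = False.
From the singleton clause (¬x3), x3 = False.
From the singleton clause (x4), x4 = True.
From the singleton clause (¬x1), x1 = False.
Every clause now holds.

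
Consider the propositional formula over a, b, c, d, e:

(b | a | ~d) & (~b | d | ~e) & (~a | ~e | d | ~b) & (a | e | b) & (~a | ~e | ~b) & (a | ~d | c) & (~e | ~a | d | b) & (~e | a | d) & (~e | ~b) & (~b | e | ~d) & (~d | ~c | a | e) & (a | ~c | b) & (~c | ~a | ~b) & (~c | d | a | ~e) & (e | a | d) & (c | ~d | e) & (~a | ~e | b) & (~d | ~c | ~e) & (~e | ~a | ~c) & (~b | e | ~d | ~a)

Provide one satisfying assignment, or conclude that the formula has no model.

Try e = 0.
Try a = 1.
Try b = 0.
Try c = 1.
Every clause is now satisfied; d is unconstrained.

a=1,  b=0,  c=1,  d=1,  e=0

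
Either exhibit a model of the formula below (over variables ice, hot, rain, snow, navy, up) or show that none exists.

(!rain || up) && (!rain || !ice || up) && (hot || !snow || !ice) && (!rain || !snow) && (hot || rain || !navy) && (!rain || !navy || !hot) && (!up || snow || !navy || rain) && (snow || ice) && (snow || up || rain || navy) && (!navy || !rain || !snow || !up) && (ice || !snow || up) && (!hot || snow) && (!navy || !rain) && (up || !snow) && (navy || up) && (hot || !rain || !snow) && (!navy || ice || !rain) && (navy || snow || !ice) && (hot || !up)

ice ↦ true; hot ↦ true; rain ↦ false; snow ↦ true; navy ↦ true; up ↦ true

Branch on rain: set rain = false.
Branch on hot: set hot = true.
Unit clause (snow) forces snow = true.
Unit clause (up) forces up = true.
Every clause is now satisfied; ice, navy are unconstrained.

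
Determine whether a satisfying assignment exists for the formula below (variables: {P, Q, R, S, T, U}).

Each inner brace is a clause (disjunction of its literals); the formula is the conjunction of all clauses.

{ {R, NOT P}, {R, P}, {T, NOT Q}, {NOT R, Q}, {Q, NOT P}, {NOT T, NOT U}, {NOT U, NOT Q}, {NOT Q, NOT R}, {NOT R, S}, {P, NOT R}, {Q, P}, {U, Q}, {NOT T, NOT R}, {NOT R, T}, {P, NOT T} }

No

Branch on R: set R = true.
The clause (Q) is unit, so Q = true.
Now (NOT Q) is unsatisfied and unit — conflict.
So R must be the other value — set R = false.
The clause (NOT P) is unit, so P = false.
Now (P) is unsatisfied and unit — conflict.
Either choice for R ends in contradiction.
No assignment satisfies every clause.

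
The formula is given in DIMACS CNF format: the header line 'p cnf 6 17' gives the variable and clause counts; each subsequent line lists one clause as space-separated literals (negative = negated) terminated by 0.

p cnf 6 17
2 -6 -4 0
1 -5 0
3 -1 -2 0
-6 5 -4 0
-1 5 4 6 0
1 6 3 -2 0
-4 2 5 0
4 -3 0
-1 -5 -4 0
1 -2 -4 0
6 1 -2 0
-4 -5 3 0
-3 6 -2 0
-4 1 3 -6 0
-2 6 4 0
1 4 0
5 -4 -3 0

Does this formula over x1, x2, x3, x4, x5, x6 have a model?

Branch on x1: set x1 = True.
Branch on x3: set x3 = False.
The clause (¬x2) is unit, so x2 = False.
Branch on x6: set x6 = False.
Branch on x5: set x5 = True.
The clause (¬x4) is unit, so x4 = False.
This assignment satisfies each clause.
A satisfying assignment: x1: True,  x2: False,  x3: False,  x4: False,  x5: True,  x6: False.

Yes, satisfiable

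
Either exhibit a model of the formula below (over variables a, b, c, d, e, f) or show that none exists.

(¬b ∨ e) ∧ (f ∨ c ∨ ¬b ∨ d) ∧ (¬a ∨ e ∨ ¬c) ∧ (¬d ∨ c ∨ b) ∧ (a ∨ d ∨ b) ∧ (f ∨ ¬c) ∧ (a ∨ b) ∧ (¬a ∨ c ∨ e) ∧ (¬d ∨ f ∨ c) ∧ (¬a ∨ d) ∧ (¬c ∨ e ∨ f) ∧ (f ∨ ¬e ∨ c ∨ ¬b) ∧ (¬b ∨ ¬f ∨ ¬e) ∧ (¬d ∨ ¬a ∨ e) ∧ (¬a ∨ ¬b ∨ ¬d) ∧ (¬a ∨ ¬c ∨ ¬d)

UNSATISFIABLE

Branch on b: set b = False.
From the singleton clause (a), a = True.
From the singleton clause (d), d = True.
From the singleton clause (c), c = True.
Now (¬c) is unsatisfied and unit — conflict.
Undo b and try b = True.
From the singleton clause (e), e = True.
From the singleton clause (¬f), f = False.
From the singleton clause (¬c), c = False.
Now (c) is unsatisfied and unit — conflict.
Neither b = True nor b = False works.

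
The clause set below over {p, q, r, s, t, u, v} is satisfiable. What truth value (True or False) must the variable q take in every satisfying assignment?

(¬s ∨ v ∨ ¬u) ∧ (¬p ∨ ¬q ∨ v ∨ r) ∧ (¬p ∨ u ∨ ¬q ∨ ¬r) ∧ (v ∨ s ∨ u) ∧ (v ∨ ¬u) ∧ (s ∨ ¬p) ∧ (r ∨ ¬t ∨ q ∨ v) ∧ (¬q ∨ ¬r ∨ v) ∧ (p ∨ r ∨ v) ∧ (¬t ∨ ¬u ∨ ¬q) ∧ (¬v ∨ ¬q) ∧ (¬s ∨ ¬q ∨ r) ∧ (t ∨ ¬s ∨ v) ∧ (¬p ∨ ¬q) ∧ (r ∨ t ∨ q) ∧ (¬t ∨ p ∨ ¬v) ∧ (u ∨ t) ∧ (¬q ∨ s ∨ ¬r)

Suppose q = True.
The clause (¬v) is unit, so v = False.
The clause (¬u) is unit, so u = False.
The clause (s) is unit, so s = True.
The clause (¬r) is unit, so r = False.
That conflicts with the unit clause (r).
So every satisfying assignment has q = False.

False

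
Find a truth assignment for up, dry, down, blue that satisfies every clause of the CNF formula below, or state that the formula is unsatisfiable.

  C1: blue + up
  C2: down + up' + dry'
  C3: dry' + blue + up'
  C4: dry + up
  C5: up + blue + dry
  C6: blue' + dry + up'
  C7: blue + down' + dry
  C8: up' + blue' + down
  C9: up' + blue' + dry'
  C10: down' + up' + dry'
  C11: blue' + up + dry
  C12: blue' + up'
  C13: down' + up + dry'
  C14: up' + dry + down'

Try blue = 1.
The clause (up') is unit, so up = 0.
The clause (dry) is unit, so dry = 1.
The clause (down') is unit, so down = 0.
This assignment satisfies each clause.

up ↦ 0,  dry ↦ 1,  down ↦ 0,  blue ↦ 1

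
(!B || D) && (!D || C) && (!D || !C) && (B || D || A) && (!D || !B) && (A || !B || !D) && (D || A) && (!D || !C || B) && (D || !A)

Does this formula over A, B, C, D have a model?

Unsatisfiable

Case B = false:
Case D = false:
From the singleton clause (A), A = true.
But (!A) is also a unit clause — contradiction.
That branch fails; take D = true instead.
From the singleton clause (C), C = true.
But (!C) is also a unit clause — contradiction.
Either choice for D ends in contradiction.
That branch fails; take B = true instead.
From the singleton clause (D), D = true.
But (!D) is also a unit clause — contradiction.
Either choice for B ends in contradiction.
No assignment satisfies every clause.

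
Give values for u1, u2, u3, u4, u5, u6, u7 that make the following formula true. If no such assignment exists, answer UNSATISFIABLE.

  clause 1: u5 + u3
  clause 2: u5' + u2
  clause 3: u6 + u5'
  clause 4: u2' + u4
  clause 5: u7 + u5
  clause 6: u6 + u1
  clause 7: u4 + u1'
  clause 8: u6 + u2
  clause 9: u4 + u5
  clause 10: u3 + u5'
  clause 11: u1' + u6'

Try u5 = 0.
From the singleton clause (u3), u3 = 1.
From the singleton clause (u7), u7 = 1.
From the singleton clause (u4), u4 = 1.
Try u6 = 1.
From the singleton clause (u1'), u1 = 0.
Every clause is now satisfied; u2 is unconstrained.

u1=0,  u2=0,  u3=1,  u4=1,  u5=0,  u6=1,  u7=1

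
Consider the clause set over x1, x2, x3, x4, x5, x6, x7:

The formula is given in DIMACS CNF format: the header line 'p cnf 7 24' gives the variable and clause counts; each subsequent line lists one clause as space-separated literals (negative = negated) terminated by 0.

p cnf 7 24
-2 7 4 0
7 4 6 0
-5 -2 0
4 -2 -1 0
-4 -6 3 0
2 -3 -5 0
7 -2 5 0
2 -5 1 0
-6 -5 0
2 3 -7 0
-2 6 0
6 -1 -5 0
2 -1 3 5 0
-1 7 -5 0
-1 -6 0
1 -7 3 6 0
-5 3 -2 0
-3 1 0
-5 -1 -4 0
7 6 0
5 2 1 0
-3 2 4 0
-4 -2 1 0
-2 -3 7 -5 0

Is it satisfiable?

Case x5 = False:
Case x7 = True:
Case x2 = False:
From the singleton clause (x3), x3 = True.
From the singleton clause (x1), x1 = True.
From the singleton clause (¬x6), x6 = False.
From the singleton clause (x4), x4 = True.
Every clause now holds.
A satisfying assignment: x1 ↦ True; x2 ↦ False; x3 ↦ True; x4 ↦ True; x5 ↦ False; x6 ↦ False; x7 ↦ True.

Satisfiable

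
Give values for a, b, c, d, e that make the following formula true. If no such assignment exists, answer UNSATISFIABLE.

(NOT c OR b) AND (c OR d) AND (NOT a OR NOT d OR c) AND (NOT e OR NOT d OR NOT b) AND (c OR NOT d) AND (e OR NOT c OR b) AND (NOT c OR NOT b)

UNSATISFIABLE

Branch on c: set c = false.
(d) alone gives d = true.
Now (NOT d) is unsatisfied and unit — conflict.
Undo c and try c = true.
(b) alone gives b = true.
Now (NOT b) is unsatisfied and unit — conflict.
Both values of c lead to a conflict.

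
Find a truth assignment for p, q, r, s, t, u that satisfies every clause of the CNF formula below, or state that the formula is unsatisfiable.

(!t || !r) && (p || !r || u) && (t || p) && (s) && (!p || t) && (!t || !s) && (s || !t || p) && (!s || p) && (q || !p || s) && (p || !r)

From the singleton clause (s), s = true.
From the singleton clause (!t), t = false.
From the singleton clause (p), p = true.
But (!p) is also a unit clause — contradiction.

UNSATISFIABLE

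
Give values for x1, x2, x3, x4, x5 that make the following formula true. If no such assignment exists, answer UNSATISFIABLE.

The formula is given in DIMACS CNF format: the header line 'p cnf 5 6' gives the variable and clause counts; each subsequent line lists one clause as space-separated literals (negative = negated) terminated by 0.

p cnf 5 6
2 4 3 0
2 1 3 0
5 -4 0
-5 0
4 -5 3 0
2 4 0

x1 ↦ False; x2 ↦ True; x3 ↦ True; x4 ↦ False; x5 ↦ False

(¬x5) alone gives x5 = False.
(¬x4) alone gives x4 = False.
(x2) alone gives x2 = True.
Every clause is now satisfied; x1, x3 are unconstrained.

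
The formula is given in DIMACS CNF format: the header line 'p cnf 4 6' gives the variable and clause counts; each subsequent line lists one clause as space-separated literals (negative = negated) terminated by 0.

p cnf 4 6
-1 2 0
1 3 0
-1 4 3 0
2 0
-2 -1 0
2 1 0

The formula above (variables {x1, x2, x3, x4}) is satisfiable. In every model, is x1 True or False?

False

Suppose x1 = True.
(x2) alone gives x2 = True.
But (¬x2) is also a unit clause — contradiction.
So every satisfying assignment has x1 = False.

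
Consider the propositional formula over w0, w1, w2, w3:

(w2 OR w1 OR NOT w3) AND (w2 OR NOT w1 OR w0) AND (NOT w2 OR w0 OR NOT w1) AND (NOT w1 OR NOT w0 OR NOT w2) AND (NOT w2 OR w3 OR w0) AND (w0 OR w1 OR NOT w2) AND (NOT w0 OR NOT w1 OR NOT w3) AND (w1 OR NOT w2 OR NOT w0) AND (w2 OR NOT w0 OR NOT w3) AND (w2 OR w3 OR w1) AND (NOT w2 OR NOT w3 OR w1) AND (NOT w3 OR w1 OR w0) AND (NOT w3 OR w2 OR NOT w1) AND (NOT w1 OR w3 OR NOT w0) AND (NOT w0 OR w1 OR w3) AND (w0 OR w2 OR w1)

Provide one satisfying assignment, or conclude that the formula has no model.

Branch on w2: set w2 = true.
Branch on w0: set w0 = true.
Unit clause (NOT w1) forces w1 = false.
That conflicts with the unit clause (w1).
Backtrack on w0: now try w0 = false.
Unit clause (NOT w1) forces w1 = false.
That conflicts with the unit clause (w1).
Neither w0 = true nor w0 = false works.
Backtrack on w2: now try w2 = false.
Branch on w1: set w1 = true.
Unit clause (w0) forces w0 = true.
Unit clause (NOT w3) forces w3 = false.
That conflicts with the unit clause (w3).
Backtrack on w1: now try w1 = false.
Unit clause (NOT w3) forces w3 = false.
That conflicts with the unit clause (w3).
Neither w1 = true nor w1 = false works.
Neither w2 = true nor w2 = false works.

UNSATISFIABLE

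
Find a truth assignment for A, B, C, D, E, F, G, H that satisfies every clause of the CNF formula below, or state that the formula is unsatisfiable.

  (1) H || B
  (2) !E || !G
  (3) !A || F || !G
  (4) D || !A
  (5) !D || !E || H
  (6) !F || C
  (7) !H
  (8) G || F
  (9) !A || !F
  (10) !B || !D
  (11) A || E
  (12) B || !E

Unit clause (!H) forces H = false.
Unit clause (B) forces B = true.
Unit clause (!D) forces D = false.
Unit clause (!A) forces A = false.
Unit clause (E) forces E = true.
Unit clause (!G) forces G = false.
Unit clause (F) forces F = true.
Unit clause (C) forces C = true.
This assignment satisfies each clause.

A: false; B: true; C: true; D: false; E: true; F: true; G: false; H: false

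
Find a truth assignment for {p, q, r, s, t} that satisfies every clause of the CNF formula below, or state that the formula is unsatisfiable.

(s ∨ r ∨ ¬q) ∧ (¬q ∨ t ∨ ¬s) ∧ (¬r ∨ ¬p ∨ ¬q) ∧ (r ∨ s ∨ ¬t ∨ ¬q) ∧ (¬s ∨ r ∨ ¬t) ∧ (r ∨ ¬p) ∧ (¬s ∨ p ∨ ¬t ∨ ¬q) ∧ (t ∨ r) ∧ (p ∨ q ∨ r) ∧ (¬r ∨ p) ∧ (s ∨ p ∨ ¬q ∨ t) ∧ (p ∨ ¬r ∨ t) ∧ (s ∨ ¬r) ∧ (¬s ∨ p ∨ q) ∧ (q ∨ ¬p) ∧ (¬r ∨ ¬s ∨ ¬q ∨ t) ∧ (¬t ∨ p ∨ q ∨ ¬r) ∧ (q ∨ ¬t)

UNSATISFIABLE

Branch on r: set r = True.
From the singleton clause (p), p = True.
From the singleton clause (¬q), q = False.
That conflicts with the unit clause (q).
So r must be the other value — set r = False.
From the singleton clause (¬p), p = False.
From the singleton clause (t), t = True.
From the singleton clause (¬s), s = False.
From the singleton clause (¬q), q = False.
That conflicts with the unit clause (q).
Either choice for r ends in contradiction.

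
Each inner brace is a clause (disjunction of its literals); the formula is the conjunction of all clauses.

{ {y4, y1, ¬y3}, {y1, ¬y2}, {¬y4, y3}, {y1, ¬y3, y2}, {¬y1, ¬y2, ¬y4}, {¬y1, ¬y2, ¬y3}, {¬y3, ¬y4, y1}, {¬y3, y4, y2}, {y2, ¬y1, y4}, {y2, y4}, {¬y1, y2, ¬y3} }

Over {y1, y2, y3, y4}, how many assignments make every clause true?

1

There are 2^4 = 16 truth assignments over (y1, y2, y3, y4).
Check each against the 11 clauses (columns in the order y1, y2, y3, y4):
  F F F F  ✗ fails (y2 ∨ y4)
  F F F T  ✗ fails (¬y4 ∨ y3)
  F F T F  ✗ fails (y4 ∨ y1 ∨ ¬y3)
  F F T T  ✗ fails (y1 ∨ ¬y3 ∨ y2)
  F T F F  ✗ fails (y1 ∨ ¬y2)
  F T F T  ✗ fails (y1 ∨ ¬y2)
  F T T F  ✗ fails (y4 ∨ y1 ∨ ¬y3)
  F T T T  ✗ fails (y1 ∨ ¬y2)
  T F F F  ✗ fails (y2 ∨ ¬y1 ∨ y4)
  T F F T  ✗ fails (¬y4 ∨ y3)
  T F T F  ✗ fails (¬y3 ∨ y4 ∨ y2)
  T F T T  ✗ fails (¬y1 ∨ y2 ∨ ¬y3)
  T T F F  ✓ satisfies all
  T T F T  ✗ fails (¬y4 ∨ y3)
  T T T F  ✗ fails (¬y1 ∨ ¬y2 ∨ ¬y3)
  T T T T  ✗ fails (¬y1 ∨ ¬y2 ∨ ¬y4)
1 of the 16 rows is a model.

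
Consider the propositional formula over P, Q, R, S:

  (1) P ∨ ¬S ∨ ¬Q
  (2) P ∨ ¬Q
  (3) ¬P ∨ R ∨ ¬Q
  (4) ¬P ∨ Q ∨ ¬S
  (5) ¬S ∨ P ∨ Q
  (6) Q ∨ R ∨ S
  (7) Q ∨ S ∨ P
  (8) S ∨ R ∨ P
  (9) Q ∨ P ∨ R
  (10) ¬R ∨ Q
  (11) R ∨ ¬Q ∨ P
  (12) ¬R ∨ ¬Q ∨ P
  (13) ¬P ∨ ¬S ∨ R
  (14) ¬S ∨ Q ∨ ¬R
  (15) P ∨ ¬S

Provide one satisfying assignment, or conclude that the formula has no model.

P=True,  Q=True,  R=True,  S=False

Case P = True:
Case R = True:
From the singleton clause (Q), Q = True.
No clause remains; S is free.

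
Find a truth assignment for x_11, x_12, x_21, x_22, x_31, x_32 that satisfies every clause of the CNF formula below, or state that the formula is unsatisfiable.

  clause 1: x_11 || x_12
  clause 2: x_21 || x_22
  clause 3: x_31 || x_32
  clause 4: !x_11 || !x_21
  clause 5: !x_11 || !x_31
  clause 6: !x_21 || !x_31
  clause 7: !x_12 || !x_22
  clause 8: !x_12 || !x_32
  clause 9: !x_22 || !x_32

Case x_11 = true:
(!x_21) alone gives x_21 = false.
(x_22) alone gives x_22 = true.
(!x_31) alone gives x_31 = false.
(x_32) alone gives x_32 = true.
But (!x_32) is also a unit clause — contradiction.
That branch fails; take x_11 = false instead.
(x_12) alone gives x_12 = true.
(!x_22) alone gives x_22 = false.
(x_21) alone gives x_21 = true.
(!x_31) alone gives x_31 = false.
(x_32) alone gives x_32 = true.
But (!x_32) is also a unit clause — contradiction.
Both values of x_11 lead to a conflict.

UNSATISFIABLE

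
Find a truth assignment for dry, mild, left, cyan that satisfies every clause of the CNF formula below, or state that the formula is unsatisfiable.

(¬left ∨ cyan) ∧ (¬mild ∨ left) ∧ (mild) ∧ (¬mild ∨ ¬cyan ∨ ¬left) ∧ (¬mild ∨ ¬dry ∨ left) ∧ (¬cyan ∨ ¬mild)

(mild) alone gives mild = True.
(left) alone gives left = True.
(cyan) alone gives cyan = True.
Now (¬cyan) is unsatisfied and unit — conflict.

UNSATISFIABLE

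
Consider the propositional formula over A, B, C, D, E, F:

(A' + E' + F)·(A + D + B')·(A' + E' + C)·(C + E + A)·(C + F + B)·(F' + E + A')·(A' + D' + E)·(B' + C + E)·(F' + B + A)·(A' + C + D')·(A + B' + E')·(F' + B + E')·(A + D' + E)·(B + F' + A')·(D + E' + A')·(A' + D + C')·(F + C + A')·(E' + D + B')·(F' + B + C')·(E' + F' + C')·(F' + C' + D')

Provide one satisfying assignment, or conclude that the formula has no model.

Suppose A = 0.
Suppose D = 0.
The clause (B') is unit, so B = 0.
The clause (F') is unit, so F = 0.
The clause (C) is unit, so C = 1.
No clause remains; E is free.

A: 0, B: 0, C: 1, D: 0, E: 0, F: 0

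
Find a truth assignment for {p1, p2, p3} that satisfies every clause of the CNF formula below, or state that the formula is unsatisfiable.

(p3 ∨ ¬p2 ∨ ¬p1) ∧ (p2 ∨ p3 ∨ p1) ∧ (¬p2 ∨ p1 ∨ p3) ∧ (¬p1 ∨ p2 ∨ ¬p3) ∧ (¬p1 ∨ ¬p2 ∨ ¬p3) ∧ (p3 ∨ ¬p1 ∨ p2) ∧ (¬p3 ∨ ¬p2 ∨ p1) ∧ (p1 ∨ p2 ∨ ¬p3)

Case p3 = True:
Case p1 = False:
(¬p2) alone gives p2 = False.
But (p2) is also a unit clause — contradiction.
That branch fails; take p1 = True instead.
(p2) alone gives p2 = True.
But (¬p2) is also a unit clause — contradiction.
Either choice for p1 ends in contradiction.
That branch fails; take p3 = False instead.
Case p2 = False:
(p1) alone gives p1 = True.
But (¬p1) is also a unit clause — contradiction.
That branch fails; take p2 = True instead.
(¬p1) alone gives p1 = False.
But (p1) is also a unit clause — contradiction.
Either choice for p2 ends in contradiction.
Either choice for p3 ends in contradiction.

UNSATISFIABLE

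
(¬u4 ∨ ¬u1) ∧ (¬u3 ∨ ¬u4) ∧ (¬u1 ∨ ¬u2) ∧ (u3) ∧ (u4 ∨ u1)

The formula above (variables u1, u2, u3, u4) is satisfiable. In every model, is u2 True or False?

False

Suppose u2 = True.
The clause (¬u1) is unit, so u1 = False.
The clause (u3) is unit, so u3 = True.
The clause (¬u4) is unit, so u4 = False.
But (u4) is also a unit clause — contradiction.
So every satisfying assignment has u2 = False.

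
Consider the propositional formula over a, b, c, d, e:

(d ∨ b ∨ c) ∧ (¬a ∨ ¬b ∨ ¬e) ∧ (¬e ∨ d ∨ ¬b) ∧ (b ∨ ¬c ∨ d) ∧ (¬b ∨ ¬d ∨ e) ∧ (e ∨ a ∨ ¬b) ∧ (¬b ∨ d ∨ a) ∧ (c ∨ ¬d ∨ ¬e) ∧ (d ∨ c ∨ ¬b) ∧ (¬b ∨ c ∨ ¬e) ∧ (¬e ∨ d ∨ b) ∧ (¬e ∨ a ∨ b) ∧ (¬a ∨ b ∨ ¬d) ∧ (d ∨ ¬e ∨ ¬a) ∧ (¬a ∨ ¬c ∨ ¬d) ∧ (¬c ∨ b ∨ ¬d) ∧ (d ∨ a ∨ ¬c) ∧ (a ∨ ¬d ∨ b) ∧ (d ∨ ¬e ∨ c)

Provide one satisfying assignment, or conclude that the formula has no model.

a=False; b=True; c=True; d=True; e=True

Try d = True.
Try b = True.
Unit clause (e) forces e = True.
Unit clause (¬a) forces a = False.
Unit clause (c) forces c = True.
This assignment satisfies each clause.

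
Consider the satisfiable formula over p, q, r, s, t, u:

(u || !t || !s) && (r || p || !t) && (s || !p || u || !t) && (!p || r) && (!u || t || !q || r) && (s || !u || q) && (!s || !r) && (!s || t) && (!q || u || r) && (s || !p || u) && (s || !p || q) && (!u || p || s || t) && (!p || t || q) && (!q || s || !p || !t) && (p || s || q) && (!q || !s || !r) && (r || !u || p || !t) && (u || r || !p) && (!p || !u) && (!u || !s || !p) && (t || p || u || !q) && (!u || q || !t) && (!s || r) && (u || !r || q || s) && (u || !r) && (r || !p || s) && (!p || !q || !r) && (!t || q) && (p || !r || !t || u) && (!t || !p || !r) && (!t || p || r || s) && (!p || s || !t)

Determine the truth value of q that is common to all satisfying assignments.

Suppose q = false.
The clause (!t) is unit, so t = false.
The clause (!s) is unit, so s = false.
The clause (!u) is unit, so u = false.
The clause (!p) is unit, so p = false.
Now (p) is unsatisfied and unit — conflict.
So every satisfying assignment has q = True.

True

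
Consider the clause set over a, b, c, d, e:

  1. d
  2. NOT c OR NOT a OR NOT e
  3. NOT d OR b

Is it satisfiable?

Yes

Unit clause (d) forces d = true.
Unit clause (b) forces b = true.
Branch on c: set c = true.
Branch on a: set a = true.
Unit clause (NOT e) forces e = false.
This assignment satisfies each clause.
A satisfying assignment: a: true, b: true, c: true, d: true, e: false.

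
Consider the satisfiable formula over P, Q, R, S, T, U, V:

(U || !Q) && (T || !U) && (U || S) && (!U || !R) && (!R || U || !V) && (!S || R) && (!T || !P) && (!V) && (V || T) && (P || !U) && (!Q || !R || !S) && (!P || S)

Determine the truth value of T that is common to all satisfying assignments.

Suppose T = false.
Unit clause (!U) forces U = false.
Unit clause (!Q) forces Q = false.
Unit clause (S) forces S = true.
Unit clause (R) forces R = true.
Unit clause (!V) forces V = false.
But (V) is also a unit clause — contradiction.
So every satisfying assignment has T = True.

True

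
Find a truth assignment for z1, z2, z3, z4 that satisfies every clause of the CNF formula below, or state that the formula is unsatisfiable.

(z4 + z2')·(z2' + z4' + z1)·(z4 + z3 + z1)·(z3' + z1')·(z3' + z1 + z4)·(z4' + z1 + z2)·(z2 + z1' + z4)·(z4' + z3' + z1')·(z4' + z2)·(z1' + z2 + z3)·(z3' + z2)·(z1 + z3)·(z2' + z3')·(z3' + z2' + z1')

z1=1, z2=1, z3=0, z4=1

Branch on z4: set z4 = 1.
The clause (z2) is unit, so z2 = 1.
The clause (z1) is unit, so z1 = 1.
The clause (z3') is unit, so z3 = 0.
All clauses are satisfied.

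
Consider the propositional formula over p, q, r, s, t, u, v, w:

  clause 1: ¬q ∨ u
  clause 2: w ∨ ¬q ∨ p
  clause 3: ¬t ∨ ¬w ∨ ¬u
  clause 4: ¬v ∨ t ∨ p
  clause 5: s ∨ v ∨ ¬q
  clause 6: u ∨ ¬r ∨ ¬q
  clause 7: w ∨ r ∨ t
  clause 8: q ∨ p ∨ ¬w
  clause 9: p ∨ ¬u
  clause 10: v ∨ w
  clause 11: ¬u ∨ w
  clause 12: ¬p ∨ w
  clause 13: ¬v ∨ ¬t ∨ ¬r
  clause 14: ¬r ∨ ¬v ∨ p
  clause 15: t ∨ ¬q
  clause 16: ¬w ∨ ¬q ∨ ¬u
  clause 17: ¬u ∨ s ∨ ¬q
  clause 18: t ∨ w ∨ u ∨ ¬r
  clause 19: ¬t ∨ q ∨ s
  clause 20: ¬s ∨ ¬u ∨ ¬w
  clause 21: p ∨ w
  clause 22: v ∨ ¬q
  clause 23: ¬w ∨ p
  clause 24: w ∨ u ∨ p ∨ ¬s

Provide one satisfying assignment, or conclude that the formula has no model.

Suppose q = False.
Suppose p = True.
Unit clause (w) forces w = True.
Suppose t = False.
Suppose s = False.
Every clause is now satisfied; r, u, v are unconstrained.

p ↦ True, q ↦ False, r ↦ True, s ↦ False, t ↦ False, u ↦ True, v ↦ True, w ↦ True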